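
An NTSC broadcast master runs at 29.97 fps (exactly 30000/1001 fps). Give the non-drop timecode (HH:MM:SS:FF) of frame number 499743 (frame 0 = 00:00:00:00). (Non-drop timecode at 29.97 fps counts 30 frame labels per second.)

499743 ÷ 30 = 16658 full seconds, remainder 3 frames.
16658 s = 4 h 37 min 38 s.
Timecode: 04:37:38:03.

04:37:38:03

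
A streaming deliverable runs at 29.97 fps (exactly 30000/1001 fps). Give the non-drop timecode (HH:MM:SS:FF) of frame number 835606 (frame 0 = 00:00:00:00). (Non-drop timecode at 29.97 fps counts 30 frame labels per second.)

835606 ÷ 30 = 27853 full seconds, remainder 16 frames.
27853 s = 7 h 44 min 13 s.
Timecode: 07:44:13:16.

07:44:13:16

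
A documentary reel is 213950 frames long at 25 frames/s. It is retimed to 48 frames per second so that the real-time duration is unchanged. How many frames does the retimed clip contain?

Target frames = source frames × (target rate / source rate) = 213950 × (48)/(25) = 213950 × 48/25 = 410784.

410784 frames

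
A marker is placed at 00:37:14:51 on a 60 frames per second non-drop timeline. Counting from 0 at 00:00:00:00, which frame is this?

frame 134091

Total seconds to the label: (0 × 3600 + 37 × 60 + 14) = 2234.
Frame index = 2234 × 60 + 51 = 134091.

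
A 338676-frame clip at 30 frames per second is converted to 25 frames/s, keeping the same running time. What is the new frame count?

282230 frames

Target frames = source frames × (target rate / source rate) = 338676 × (25)/(30) = 338676 × 5/6 = 282230.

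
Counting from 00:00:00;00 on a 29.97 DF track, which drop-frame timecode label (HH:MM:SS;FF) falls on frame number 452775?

Ten DF minutes hold 17982 frames, so frame 452775 lies in block 25 (frames 449550–467531) with 3225 frames into that block.
The block's first minute is 1800 frames and the rest 1798 each; 3225 frames reaches minute 1, so 25 × 18 + 1 × 2 = 452 labels have been skipped so far.
Adding those back, label number 452775 + 452 = 453227 at 30 labels/s is 15107 s + 17 f = 4 h 11 min 47 s frame 17, i.e. 04:11:47;17.

04:11:47;17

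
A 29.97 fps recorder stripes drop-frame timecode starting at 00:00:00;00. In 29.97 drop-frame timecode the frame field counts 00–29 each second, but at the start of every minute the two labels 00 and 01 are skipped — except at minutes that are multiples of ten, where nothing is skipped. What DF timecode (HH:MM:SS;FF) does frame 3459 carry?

Each 10-minute DF block holds 10 × 60 × 30 − 9 × 2 = 17982 frames. 3459 ÷ 17982 → 0 full blocks, remainder 3459.
Within the partial block the first minute is 1800 frames and each further minute 1798, so 1 further minute boundary passed. Total skipped labels = 18 × 0 + 2 × 1 = 2.
Non-drop label index = 3459 + 2 = 3461; at 30 labels/s that is 00:01:55:11, i.e. DF 00:01:55;11.

00:01:55;11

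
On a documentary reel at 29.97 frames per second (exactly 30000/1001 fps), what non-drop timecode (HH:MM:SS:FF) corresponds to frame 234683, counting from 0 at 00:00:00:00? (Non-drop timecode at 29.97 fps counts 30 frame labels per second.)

234683 ÷ 30 = 7822 full seconds, remainder 23 frames.
7822 s = 2 h 10 min 22 s.
Timecode: 02:10:22:23.

02:10:22:23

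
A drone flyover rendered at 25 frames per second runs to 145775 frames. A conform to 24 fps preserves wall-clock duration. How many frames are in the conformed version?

Target frames = source frames × (target rate / source rate) = 145775 × (24)/(25) = 145775 × 24/25 = 139944.

139944 frames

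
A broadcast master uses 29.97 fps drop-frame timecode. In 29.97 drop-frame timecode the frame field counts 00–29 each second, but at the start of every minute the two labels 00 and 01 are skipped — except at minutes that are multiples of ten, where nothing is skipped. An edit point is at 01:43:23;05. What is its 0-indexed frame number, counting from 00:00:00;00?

Complete 10-minute blocks: 10, each 17982 frames → 179820.
Remaining 3 whole minutes in the current block: 1800 + 2 × 1798 = 5396 frames.
Within the current minute: 23 × 30 + 5 − 2 = 693 (labels ;00/;01 skipped at this minute). Total = 179820 + 5396 + 693 = 185909.

185909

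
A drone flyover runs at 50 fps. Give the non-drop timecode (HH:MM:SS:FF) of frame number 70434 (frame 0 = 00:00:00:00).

70434 ÷ 50 = 1408 full seconds, remainder 34 frames.
1408 s = 0 h 23 min 28 s.
Timecode: 00:23:28:34.

00:23:28:34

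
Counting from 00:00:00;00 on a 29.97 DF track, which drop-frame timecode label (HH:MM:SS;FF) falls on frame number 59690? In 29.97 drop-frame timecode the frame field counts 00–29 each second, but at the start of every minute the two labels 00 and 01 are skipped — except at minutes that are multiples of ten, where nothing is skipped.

Each 10-minute DF block holds 10 × 60 × 30 − 9 × 2 = 17982 frames. 59690 ÷ 17982 → 3 full blocks, remainder 5744.
Within the partial block the first minute is 1800 frames and each further minute 1798, so 3 further minute boundaries passed. Total skipped labels = 18 × 3 + 2 × 3 = 60.
Non-drop label index = 59690 + 60 = 59750; at 30 labels/s that is 00:33:11:20, i.e. DF 00:33:11;20.

00:33:11;20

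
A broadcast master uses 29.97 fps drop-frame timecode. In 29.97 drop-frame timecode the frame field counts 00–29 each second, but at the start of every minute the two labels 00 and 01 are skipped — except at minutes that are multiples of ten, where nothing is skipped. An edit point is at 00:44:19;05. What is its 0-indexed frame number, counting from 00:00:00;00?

As if non-drop at 30 labels/s: (0 × 3600 + 44 × 60 + 19) × 30 + 5 = 79775.
Minute boundaries passed: 44; those not divisible by 10: 44 − 4 = 40; dropped labels = 2 × 40 = 80.
Actual frame index = 79775 − 80 = 79695.

79695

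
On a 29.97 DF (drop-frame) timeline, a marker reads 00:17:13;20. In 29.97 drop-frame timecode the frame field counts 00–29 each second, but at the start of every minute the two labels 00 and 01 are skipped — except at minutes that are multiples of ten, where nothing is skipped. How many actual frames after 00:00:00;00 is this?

30978

As if non-drop at 30 labels/s: (0 × 3600 + 17 × 60 + 13) × 30 + 20 = 31010.
Minute boundaries passed: 17; those not divisible by 10: 17 − 1 = 16; dropped labels = 2 × 16 = 32.
Actual frame index = 31010 − 32 = 30978.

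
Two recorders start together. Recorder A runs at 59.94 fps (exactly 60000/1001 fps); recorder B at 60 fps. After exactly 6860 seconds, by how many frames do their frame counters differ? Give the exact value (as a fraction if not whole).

A emits 60000/1001 × 6860 = 58800000/143 frames; B emits 60 × 6860 = 411600.
Difference = 58800/143 frames (≈ 411.1888); B is ahead of A.

58800/143 frames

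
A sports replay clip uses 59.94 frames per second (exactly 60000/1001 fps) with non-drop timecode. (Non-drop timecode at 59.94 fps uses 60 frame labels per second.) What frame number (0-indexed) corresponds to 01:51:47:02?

Total seconds to the label: (1 × 3600 + 51 × 60 + 47) = 6707.
Frame index = 6707 × 60 + 2 = 402422.

402422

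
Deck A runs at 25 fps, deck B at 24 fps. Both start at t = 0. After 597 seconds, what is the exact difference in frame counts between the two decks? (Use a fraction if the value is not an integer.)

A emits 25 × 597 = 14925 frames; B emits 24 × 597 = 14328.
Difference = 597 frames; B is behind A.

597 frames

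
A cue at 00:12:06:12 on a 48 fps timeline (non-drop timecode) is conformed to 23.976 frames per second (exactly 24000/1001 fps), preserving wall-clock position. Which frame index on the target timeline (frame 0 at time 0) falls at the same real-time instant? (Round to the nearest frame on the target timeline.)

frame 17413

Source frame index: (0×3600 + 12×60 + 6) × 48 + 12 = 34860.
Real time: 34860 / (48) = 2905/4 s.
Target frame: (2905/4) × (24000/1001) = 2490000/143 ≈ 17412.587 → 17413.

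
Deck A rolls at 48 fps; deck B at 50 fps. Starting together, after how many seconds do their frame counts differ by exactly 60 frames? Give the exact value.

30 seconds

The gap grows by |50 − 48| = 2 frames per second.
Time for a 60-frame gap: 60 ÷ (2) = 30 s.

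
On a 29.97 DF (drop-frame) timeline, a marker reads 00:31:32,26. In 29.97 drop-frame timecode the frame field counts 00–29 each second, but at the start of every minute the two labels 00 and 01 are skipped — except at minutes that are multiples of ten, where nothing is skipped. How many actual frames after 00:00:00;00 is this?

Complete 10-minute blocks: 3, each 17982 frames → 53946.
Remaining 1 whole minute in the current block: 1800 + 0 × 1798 = 1800 frames.
Within the current minute: 32 × 30 + 26 − 2 = 984 (labels ;00/;01 skipped at this minute). Total = 53946 + 1800 + 984 = 56730.

56730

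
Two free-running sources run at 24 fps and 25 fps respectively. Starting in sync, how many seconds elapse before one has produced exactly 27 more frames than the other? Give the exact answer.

The gap grows by |25 − 24| = 1 frame per second.
Time for a 27-frame gap: 27 ÷ (1) = 27 s.

27 seconds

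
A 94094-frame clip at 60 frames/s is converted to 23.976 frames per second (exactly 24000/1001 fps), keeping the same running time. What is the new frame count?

37600 frames

Target frames = source frames × (target rate / source rate) = 94094 × (24000/1001)/(60) = 94094 × 400/1001 = 37600.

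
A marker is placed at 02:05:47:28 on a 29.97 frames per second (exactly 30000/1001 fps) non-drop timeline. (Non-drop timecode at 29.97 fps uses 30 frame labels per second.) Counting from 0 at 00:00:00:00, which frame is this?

frame 226438

Total seconds to the label: (2 × 3600 + 5 × 60 + 47) = 7547.
Frame index = 7547 × 30 + 28 = 226438.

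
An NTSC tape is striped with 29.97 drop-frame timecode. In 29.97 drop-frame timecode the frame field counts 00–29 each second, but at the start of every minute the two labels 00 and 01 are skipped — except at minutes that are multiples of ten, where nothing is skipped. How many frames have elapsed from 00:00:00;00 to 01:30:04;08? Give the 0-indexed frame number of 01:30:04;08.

161966

Complete 10-minute blocks: 9, each 17982 frames → 161838.
Remaining 0 whole minutes in the current block: 0 frames.
Within the current minute: 4 × 30 + 8 = 128. Total = 161838 + 0 + 128 = 161966.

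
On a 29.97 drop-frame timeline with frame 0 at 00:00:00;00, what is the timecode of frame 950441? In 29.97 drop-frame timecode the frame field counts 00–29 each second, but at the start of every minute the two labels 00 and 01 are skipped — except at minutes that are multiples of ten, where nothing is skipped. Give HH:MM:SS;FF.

08:48:33;03

Ten DF minutes hold 17982 frames, so frame 950441 lies in block 52 (frames 935064–953045) with 15377 frames into that block.
The block's first minute is 1800 frames and the rest 1798 each; 15377 frames reaches minute 8, so 52 × 18 + 8 × 2 = 952 labels have been skipped so far.
Adding those back, label number 950441 + 952 = 951393 at 30 labels/s is 31713 s + 3 f = 8 h 48 min 33 s frame 3, i.e. 08:48:33;03.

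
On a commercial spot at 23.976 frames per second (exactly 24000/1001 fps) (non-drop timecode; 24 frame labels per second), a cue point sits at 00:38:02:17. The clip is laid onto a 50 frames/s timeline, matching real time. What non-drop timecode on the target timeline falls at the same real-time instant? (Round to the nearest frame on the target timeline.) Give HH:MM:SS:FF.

00:38:05:00

Source frame index: (0×3600 + 38×60 + 2) × 24 + 17 = 54785.
Real time: 54785 / (24000/1001) = 10967957/4800 s.
Target frame: (10967957/4800) × (50) = 10967957/96 ≈ 114249.552 → 114250.
At 50 labels/s: frame 114250 → 00:38:05:00.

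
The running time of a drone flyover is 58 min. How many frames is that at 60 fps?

58 min = 3480 s.
Frames = 3480 × 60 = 208800.

208800 frames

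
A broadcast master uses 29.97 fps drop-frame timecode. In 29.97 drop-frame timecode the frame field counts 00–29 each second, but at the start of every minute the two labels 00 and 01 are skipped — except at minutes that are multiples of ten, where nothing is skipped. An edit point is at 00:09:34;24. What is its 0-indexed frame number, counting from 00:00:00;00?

As if non-drop at 30 labels/s: (0 × 3600 + 9 × 60 + 34) × 30 + 24 = 17244.
Minute boundaries passed: 9; those not divisible by 10: 9 − 0 = 9; dropped labels = 2 × 9 = 18.
Actual frame index = 17244 − 18 = 17226.

17226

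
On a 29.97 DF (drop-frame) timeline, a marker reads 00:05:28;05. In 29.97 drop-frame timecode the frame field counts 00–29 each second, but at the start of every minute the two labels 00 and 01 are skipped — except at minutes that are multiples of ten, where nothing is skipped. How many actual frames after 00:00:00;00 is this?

Complete 10-minute blocks: 0, each 17982 frames → 0.
Remaining 5 whole minutes in the current block: 1800 + 4 × 1798 = 8992 frames.
Within the current minute: 28 × 30 + 5 − 2 = 843 (labels ;00/;01 skipped at this minute). Total = 0 + 8992 + 843 = 9835.

9835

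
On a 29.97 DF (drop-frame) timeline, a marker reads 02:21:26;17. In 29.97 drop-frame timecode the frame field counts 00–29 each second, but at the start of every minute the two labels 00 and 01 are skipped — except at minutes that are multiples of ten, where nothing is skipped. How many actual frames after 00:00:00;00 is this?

Complete 10-minute blocks: 14, each 17982 frames → 251748.
Remaining 1 whole minute in the current block: 1800 + 0 × 1798 = 1800 frames.
Within the current minute: 26 × 30 + 17 − 2 = 795 (labels ;00/;01 skipped at this minute). Total = 251748 + 1800 + 795 = 254343.

254343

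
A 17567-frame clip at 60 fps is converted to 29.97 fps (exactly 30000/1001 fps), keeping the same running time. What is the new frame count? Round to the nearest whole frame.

Frames at target rate = 17567 × (30000/1001) / (60) = 798500/91 ≈ 8774.725.
Nearest whole frame: 8775.

8775 frames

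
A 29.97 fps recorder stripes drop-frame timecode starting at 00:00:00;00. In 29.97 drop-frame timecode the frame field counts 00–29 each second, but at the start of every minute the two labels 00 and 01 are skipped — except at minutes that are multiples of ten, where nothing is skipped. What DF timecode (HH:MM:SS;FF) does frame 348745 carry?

Each 10-minute DF block holds 10 × 60 × 30 − 9 × 2 = 17982 frames. 348745 ÷ 17982 → 19 full blocks, remainder 7087.
Within the partial block the first minute is 1800 frames and each further minute 1798, so 3 further minute boundaries passed. Total skipped labels = 18 × 19 + 2 × 3 = 348.
Non-drop label index = 348745 + 348 = 349093; at 30 labels/s that is 03:13:56:13, i.e. DF 03:13:56;13.

03:13:56;13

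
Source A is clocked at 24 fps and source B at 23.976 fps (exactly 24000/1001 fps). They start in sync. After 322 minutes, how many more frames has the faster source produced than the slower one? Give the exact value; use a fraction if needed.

66240/143 frames

322 min = 19320 s.
A emits 24 × 19320 = 463680 frames; B emits 24000/1001 × 19320 = 66240000/143.
Difference = 66240/143 frames (≈ 463.2168); B is behind A.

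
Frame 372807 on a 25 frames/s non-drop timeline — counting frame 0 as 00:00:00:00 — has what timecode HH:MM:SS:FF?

04:08:32:07

372807 ÷ 25 = 14912 full seconds, remainder 7 frames.
14912 s = 4 h 8 min 32 s.
Timecode: 04:08:32:07.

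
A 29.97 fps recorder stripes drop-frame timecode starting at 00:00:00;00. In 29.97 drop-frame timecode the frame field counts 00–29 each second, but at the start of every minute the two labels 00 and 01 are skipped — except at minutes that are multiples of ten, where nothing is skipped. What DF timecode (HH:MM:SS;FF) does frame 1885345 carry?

17:28:27;23

Each 10-minute DF block holds 10 × 60 × 30 − 9 × 2 = 17982 frames. 1885345 ÷ 17982 → 104 full blocks, remainder 15217.
Within the partial block the first minute is 1800 frames and each further minute 1798, so 8 further minute boundaries passed. Total skipped labels = 18 × 104 + 2 × 8 = 1888.
Non-drop label index = 1885345 + 1888 = 1887233; at 30 labels/s that is 17:28:27:23, i.e. DF 17:28:27;23.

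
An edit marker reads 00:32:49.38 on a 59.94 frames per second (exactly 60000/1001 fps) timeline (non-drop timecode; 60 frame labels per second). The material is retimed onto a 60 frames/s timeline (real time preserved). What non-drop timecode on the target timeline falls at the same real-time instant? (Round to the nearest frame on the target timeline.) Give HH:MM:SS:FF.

00:32:51:36

Source frame index: (0×3600 + 32×60 + 49) × 60 + 38 = 118178.
Real time: 118178 / (60000/1001) = 59148089/30000 s.
Target frame: (59148089/30000) × (60) = 59148089/500 ≈ 118296.178 → 118296.
At 60 labels/s: frame 118296 → 00:32:51:36.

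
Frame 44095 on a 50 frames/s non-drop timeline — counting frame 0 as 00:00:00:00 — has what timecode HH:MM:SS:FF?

44095 ÷ 50 = 881 full seconds, remainder 45 frames.
881 s = 0 h 14 min 41 s.
Timecode: 00:14:41:45.

00:14:41:45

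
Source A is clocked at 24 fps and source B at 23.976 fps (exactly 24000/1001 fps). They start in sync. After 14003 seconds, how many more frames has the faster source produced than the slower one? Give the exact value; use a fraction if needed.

A emits 24 × 14003 = 336072 frames; B emits 24000/1001 × 14003 = 30552000/91.
Difference = 30552/91 frames (≈ 335.7363); B is behind A.

30552/91 frames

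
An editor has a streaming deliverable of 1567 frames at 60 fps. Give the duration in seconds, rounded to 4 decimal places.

Running time = 1567 × 1/60 = 1567/60 s ≈ 26.1167 s.

26.1167 seconds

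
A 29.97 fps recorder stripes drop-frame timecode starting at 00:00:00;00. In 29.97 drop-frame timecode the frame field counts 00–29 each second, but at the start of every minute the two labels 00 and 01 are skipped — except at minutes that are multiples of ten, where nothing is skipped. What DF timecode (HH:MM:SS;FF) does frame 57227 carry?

00:31:49;13

Each 10-minute DF block holds 10 × 60 × 30 − 9 × 2 = 17982 frames. 57227 ÷ 17982 → 3 full blocks, remainder 3281.
Within the partial block the first minute is 1800 frames and each further minute 1798, so 1 further minute boundary passed. Total skipped labels = 18 × 3 + 2 × 1 = 56.
Non-drop label index = 57227 + 56 = 57283; at 30 labels/s that is 00:31:49:13, i.e. DF 00:31:49;13.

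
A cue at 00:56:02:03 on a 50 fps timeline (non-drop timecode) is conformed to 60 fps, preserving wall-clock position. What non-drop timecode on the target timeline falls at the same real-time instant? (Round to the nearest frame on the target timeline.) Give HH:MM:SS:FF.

Source frame index: (0×3600 + 56×60 + 2) × 50 + 3 = 168103.
Real time: 168103 / (50) = 168103/50 s.
Target frame: (168103/50) × (60) = 1008618/5 ≈ 201723.600 → 201724.
At 60 labels/s: frame 201724 → 00:56:02:04.

00:56:02:04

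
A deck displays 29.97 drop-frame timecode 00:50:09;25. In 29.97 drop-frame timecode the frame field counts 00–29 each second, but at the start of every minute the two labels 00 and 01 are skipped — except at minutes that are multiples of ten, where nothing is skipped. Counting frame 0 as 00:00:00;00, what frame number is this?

90205

Complete 10-minute blocks: 5, each 17982 frames → 89910.
Remaining 0 whole minutes in the current block: 0 frames.
Within the current minute: 9 × 30 + 25 = 295. Total = 89910 + 0 + 295 = 90205.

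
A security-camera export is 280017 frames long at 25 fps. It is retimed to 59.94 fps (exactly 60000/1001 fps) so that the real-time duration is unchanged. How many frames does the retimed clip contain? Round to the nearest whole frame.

671369 frames

Frames at target rate = 280017 × (60000/1001) / (25) = 672040800/1001 ≈ 671369.431.
Nearest whole frame: 671369.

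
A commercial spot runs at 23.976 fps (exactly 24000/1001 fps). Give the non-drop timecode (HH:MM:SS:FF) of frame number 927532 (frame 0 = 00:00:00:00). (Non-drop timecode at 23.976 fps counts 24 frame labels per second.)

10:44:07:04

927532 ÷ 24 = 38647 full seconds, remainder 4 frames.
38647 s = 10 h 44 min 7 s.
Timecode: 10:44:07:04.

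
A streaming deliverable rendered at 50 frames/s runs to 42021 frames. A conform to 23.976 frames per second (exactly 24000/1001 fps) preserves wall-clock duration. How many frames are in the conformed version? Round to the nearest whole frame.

20150 frames

Frames at target rate = 42021 × (24000/1001) / (50) = 2881440/143 ≈ 20149.930.
Nearest whole frame: 20150.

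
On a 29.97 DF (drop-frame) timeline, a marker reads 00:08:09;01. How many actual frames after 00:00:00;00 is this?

14655

As if non-drop at 30 labels/s: (0 × 3600 + 8 × 60 + 9) × 30 + 1 = 14671.
Minute boundaries passed: 8; those not divisible by 10: 8 − 0 = 8; dropped labels = 2 × 8 = 16.
Actual frame index = 14671 − 16 = 14655.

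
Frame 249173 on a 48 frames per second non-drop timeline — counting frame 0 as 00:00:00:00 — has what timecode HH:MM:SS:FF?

01:26:31:05

249173 ÷ 48 = 5191 full seconds, remainder 5 frames.
5191 s = 1 h 26 min 31 s.
Timecode: 01:26:31:05.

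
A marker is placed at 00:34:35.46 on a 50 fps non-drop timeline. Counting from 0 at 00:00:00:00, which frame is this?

Total seconds to the label: (0 × 3600 + 34 × 60 + 35) = 2075.
Frame index = 2075 × 50 + 46 = 103796.

103796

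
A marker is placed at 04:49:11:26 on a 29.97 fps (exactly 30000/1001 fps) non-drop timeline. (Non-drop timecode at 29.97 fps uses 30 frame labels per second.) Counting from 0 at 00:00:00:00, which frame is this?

frame 520556

Total seconds to the label: (4 × 3600 + 49 × 60 + 11) = 17351.
Frame index = 17351 × 30 + 26 = 520556.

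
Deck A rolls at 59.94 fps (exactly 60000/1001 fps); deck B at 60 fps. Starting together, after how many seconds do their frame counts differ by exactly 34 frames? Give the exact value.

17017/30 seconds

The gap grows by |60 − 60000/1001| = 60/1001 frames per second.
Time for a 34-frame gap: 34 ÷ (60/1001) = 17017/30 s.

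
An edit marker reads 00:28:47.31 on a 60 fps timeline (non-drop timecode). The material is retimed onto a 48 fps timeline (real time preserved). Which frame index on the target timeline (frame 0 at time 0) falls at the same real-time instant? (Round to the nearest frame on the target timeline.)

Source frame index: (0×3600 + 28×60 + 47) × 60 + 31 = 103651.
Real time: 103651 / (60) = 103651/60 s.
Target frame: (103651/60) × (48) = 414604/5 ≈ 82920.800 → 82921.

frame 82921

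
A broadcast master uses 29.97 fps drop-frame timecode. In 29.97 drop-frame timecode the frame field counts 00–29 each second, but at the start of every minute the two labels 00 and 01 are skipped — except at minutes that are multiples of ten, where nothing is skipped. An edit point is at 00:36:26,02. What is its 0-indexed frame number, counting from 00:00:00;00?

65516

Complete 10-minute blocks: 3, each 17982 frames → 53946.
Remaining 6 whole minutes in the current block: 1800 + 5 × 1798 = 10790 frames.
Within the current minute: 26 × 30 + 2 − 2 = 780 (labels ;00/;01 skipped at this minute). Total = 53946 + 10790 + 780 = 65516.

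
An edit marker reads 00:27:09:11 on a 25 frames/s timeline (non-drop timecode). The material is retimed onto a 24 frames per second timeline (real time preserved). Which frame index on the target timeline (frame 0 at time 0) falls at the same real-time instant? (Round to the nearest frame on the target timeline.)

frame 39107

Source frame index: (0×3600 + 27×60 + 9) × 25 + 11 = 40736.
Real time: 40736 / (25) = 40736/25 s.
Target frame: (40736/25) × (24) = 977664/25 ≈ 39106.560 → 39107.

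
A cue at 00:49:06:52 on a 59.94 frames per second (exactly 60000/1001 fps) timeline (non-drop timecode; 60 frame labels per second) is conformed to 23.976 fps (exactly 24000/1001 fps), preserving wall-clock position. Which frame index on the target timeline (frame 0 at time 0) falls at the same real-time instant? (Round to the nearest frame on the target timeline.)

frame 70725

Source frame index: (0×3600 + 49×60 + 6) × 60 + 52 = 176812.
Real time: 176812 / (60000/1001) = 44247203/15000 s.
Target frame: (44247203/15000) × (24000/1001) = 353624/5 ≈ 70724.800 → 70725.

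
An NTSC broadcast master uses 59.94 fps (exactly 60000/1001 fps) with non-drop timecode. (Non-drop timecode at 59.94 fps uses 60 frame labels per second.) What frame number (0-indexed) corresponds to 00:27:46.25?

99985

Total seconds to the label: (0 × 3600 + 27 × 60 + 46) = 1666.
Frame index = 1666 × 60 + 25 = 99985.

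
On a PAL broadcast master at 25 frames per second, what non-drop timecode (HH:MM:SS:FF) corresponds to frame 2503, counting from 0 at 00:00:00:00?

2503 ÷ 25 = 100 full seconds, remainder 3 frames.
100 s = 0 h 1 min 40 s.
Timecode: 00:01:40:03.

00:01:40:03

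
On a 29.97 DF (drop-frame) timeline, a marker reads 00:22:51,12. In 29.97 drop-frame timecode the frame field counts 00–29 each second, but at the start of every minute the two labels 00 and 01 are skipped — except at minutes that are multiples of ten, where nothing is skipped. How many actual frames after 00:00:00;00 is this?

41102

As if non-drop at 30 labels/s: (0 × 3600 + 22 × 60 + 51) × 30 + 12 = 41142.
Minute boundaries passed: 22; those not divisible by 10: 22 − 2 = 20; dropped labels = 2 × 20 = 40.
Actual frame index = 41142 − 40 = 41102.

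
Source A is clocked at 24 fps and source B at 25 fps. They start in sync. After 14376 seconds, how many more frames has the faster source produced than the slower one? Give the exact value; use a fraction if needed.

A emits 24 × 14376 = 345024 frames; B emits 25 × 14376 = 359400.
Difference = 14376 frames; B is ahead of A.

14376 frames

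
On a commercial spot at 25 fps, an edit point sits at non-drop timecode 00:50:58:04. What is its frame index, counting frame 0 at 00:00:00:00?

76454

Total seconds to the label: (0 × 3600 + 50 × 60 + 58) = 3058.
Frame index = 3058 × 25 + 4 = 76454.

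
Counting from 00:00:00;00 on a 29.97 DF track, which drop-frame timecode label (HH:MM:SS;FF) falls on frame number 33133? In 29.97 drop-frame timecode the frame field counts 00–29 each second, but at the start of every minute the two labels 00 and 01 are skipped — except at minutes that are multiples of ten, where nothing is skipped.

00:18:25;17

Ten DF minutes hold 17982 frames, so frame 33133 lies in block 1 (frames 17982–35963) with 15151 frames into that block.
The block's first minute is 1800 frames and the rest 1798 each; 15151 frames reaches minute 8, so 1 × 18 + 8 × 2 = 34 labels have been skipped so far.
Adding those back, label number 33133 + 34 = 33167 at 30 labels/s is 1105 s + 17 f = 0 h 18 min 25 s frame 17, i.e. 00:18:25;17.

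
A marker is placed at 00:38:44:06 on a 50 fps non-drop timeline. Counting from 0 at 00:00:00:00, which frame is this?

Total seconds to the label: (0 × 3600 + 38 × 60 + 44) = 2324.
Frame index = 2324 × 50 + 6 = 116206.

frame 116206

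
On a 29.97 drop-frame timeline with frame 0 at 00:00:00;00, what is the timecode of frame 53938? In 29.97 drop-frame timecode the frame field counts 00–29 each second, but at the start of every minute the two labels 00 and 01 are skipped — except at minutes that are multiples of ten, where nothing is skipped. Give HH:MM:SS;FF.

00:29:59;22

Each 10-minute DF block holds 10 × 60 × 30 − 9 × 2 = 17982 frames. 53938 ÷ 17982 → 2 full blocks, remainder 17974.
Within the partial block the first minute is 1800 frames and each further minute 1798, so 9 further minute boundaries passed. Total skipped labels = 18 × 2 + 2 × 9 = 54.
Non-drop label index = 53938 + 54 = 53992; at 30 labels/s that is 00:29:59:22, i.e. DF 00:29:59;22.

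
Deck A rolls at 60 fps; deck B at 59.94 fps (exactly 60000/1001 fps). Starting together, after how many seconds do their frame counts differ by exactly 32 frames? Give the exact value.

8008/15 seconds

The gap grows by |60000/1001 − 60| = 60/1001 frames per second.
Time for a 32-frame gap: 32 ÷ (60/1001) = 8008/15 s.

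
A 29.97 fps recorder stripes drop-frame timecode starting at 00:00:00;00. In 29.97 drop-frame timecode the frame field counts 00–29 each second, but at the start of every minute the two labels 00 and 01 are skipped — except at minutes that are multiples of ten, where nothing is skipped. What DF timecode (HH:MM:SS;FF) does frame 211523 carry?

Each 10-minute DF block holds 10 × 60 × 30 − 9 × 2 = 17982 frames. 211523 ÷ 17982 → 11 full blocks, remainder 13721.
Within the partial block the first minute is 1800 frames and each further minute 1798, so 7 further minute boundaries passed. Total skipped labels = 18 × 11 + 2 × 7 = 212.
Non-drop label index = 211523 + 212 = 211735; at 30 labels/s that is 01:57:37:25, i.e. DF 01:57:37;25.

01:57:37;25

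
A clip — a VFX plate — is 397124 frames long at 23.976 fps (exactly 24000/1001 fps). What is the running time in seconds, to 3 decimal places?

16563.380 seconds

Running time = 397124 × 1001/24000 = 99380281/6000 s ≈ 16563.380 s.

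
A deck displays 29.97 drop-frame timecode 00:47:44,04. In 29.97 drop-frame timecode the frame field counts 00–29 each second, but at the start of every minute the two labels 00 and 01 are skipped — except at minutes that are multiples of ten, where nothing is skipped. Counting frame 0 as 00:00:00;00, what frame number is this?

As if non-drop at 30 labels/s: (0 × 3600 + 47 × 60 + 44) × 30 + 4 = 85924.
Minute boundaries passed: 47; those not divisible by 10: 47 − 4 = 43; dropped labels = 2 × 43 = 86.
Actual frame index = 85924 − 86 = 85838.

85838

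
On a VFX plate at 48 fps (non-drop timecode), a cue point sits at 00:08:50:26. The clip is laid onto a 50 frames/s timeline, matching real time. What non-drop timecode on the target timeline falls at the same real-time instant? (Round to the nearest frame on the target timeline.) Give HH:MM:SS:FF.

00:08:50:27

Source frame index: (0×3600 + 8×60 + 50) × 48 + 26 = 25466.
Real time: 25466 / (48) = 12733/24 s.
Target frame: (12733/24) × (50) = 318325/12 ≈ 26527.083 → 26527.
At 50 labels/s: frame 26527 → 00:08:50:27.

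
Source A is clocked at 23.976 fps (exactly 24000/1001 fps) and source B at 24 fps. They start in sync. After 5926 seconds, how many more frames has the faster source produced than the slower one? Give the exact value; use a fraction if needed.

A emits 24000/1001 × 5926 = 142224000/1001 frames; B emits 24 × 5926 = 142224.
Difference = 142224/1001 frames (≈ 142.0819); B is ahead of A.

142224/1001 frames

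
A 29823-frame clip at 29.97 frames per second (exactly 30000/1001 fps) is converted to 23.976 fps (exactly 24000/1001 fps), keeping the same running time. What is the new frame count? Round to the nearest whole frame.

23858 frames

Frames at target rate = 29823 × (24000/1001) / (30000/1001) = 119292/5 ≈ 23858.400.
Nearest whole frame: 23858.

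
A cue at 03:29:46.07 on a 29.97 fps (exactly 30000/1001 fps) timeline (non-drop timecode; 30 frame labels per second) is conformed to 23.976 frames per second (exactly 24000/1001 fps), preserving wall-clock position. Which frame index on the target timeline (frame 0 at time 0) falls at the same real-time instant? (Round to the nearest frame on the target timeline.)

frame 302070

Source frame index: (3×3600 + 29×60 + 46) × 30 + 7 = 377587.
Real time: 377587 / (30000/1001) = 377964587/30000 s.
Target frame: (377964587/30000) × (24000/1001) = 1510348/5 ≈ 302069.600 → 302070.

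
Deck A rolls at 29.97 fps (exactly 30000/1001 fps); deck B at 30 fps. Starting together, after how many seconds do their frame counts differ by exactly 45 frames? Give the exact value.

1501.5 seconds

The gap grows by |30 − 30000/1001| = 30/1001 frames per second.
Time for a 45-frame gap: 45 ÷ (30/1001) = 1501.5 s.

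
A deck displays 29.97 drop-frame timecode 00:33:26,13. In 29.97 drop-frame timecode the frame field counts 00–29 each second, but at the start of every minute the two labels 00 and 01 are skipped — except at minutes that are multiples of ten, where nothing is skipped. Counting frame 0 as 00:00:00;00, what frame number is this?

60133

As if non-drop at 30 labels/s: (0 × 3600 + 33 × 60 + 26) × 30 + 13 = 60193.
Minute boundaries passed: 33; those not divisible by 10: 33 − 3 = 30; dropped labels = 2 × 30 = 60.
Actual frame index = 60193 − 60 = 60133.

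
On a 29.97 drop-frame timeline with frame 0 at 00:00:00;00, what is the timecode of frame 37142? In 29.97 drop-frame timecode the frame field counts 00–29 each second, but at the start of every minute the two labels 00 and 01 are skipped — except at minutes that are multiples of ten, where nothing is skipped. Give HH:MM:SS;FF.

Each 10-minute DF block holds 10 × 60 × 30 − 9 × 2 = 17982 frames. 37142 ÷ 17982 → 2 full blocks, remainder 1178.
Within the partial block the first minute is 1800 frames and each further minute 1798, so 0 further minute boundaries passed. Total skipped labels = 18 × 2 + 2 × 0 = 36.
Non-drop label index = 37142 + 36 = 37178; at 30 labels/s that is 00:20:39:08, i.e. DF 00:20:39;08.

00:20:39;08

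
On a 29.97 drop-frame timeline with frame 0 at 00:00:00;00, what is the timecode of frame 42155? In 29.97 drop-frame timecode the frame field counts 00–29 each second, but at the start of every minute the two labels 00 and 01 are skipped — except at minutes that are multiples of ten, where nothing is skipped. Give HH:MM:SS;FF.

Each 10-minute DF block holds 10 × 60 × 30 − 9 × 2 = 17982 frames. 42155 ÷ 17982 → 2 full blocks, remainder 6191.
Within the partial block the first minute is 1800 frames and each further minute 1798, so 3 further minute boundaries passed. Total skipped labels = 18 × 2 + 2 × 3 = 42.
Non-drop label index = 42155 + 42 = 42197; at 30 labels/s that is 00:23:26:17, i.e. DF 00:23:26;17.

00:23:26;17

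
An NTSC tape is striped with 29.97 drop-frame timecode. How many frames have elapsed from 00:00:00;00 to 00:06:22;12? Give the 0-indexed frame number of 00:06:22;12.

11460

Complete 10-minute blocks: 0, each 17982 frames → 0.
Remaining 6 whole minutes in the current block: 1800 + 5 × 1798 = 10790 frames.
Within the current minute: 22 × 30 + 12 − 2 = 670 (labels ;00/;01 skipped at this minute). Total = 0 + 10790 + 670 = 11460.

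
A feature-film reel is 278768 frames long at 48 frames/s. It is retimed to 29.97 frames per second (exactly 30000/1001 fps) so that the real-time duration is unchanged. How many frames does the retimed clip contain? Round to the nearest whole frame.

Frames at target rate = 278768 × (30000/1001) / (48) = 24890000/143 ≈ 174055.944.
Nearest whole frame: 174056.

174056 frames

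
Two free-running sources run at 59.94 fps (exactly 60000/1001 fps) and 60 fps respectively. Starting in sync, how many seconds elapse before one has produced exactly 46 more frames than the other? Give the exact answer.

23023/30 seconds

The gap grows by |60 − 60000/1001| = 60/1001 frames per second.
Time for a 46-frame gap: 46 ÷ (60/1001) = 23023/30 s.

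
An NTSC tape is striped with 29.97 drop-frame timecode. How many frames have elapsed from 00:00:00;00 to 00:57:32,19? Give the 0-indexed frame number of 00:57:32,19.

103475

As if non-drop at 30 labels/s: (0 × 3600 + 57 × 60 + 32) × 30 + 19 = 103579.
Minute boundaries passed: 57; those not divisible by 10: 57 − 5 = 52; dropped labels = 2 × 52 = 104.
Actual frame index = 103579 − 104 = 103475.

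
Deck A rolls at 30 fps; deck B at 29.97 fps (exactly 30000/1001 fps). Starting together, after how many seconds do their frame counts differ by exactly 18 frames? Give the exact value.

600.6 seconds

The gap grows by |30000/1001 − 30| = 30/1001 frames per second.
Time for a 18-frame gap: 18 ÷ (30/1001) = 600.6 s.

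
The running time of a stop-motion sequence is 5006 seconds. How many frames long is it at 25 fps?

Frames = 5006 × 25 = 125150.

125150 frames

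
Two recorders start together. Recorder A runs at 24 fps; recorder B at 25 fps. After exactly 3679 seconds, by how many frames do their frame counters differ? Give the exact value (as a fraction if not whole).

3679 frames

A emits 24 × 3679 = 88296 frames; B emits 25 × 3679 = 91975.
Difference = 3679 frames; B is ahead of A.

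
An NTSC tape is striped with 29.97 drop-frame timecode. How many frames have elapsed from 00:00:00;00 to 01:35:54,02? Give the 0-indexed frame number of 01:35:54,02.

As if non-drop at 30 labels/s: (1 × 3600 + 35 × 60 + 54) × 30 + 2 = 172622.
Minute boundaries passed: 95; those not divisible by 10: 95 − 9 = 86; dropped labels = 2 × 86 = 172.
Actual frame index = 172622 − 172 = 172450.

172450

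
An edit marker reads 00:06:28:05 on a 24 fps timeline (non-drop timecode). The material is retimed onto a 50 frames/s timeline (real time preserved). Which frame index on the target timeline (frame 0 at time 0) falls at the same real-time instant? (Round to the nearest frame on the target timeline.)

Source frame index: (0×3600 + 6×60 + 28) × 24 + 5 = 9317.
Real time: 9317 / (24) = 9317/24 s.
Target frame: (9317/24) × (50) = 232925/12 ≈ 19410.417 → 19410.

frame 19410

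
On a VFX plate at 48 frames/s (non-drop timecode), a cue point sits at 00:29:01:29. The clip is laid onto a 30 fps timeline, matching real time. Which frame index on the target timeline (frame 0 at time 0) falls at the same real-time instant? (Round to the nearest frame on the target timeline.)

Source frame index: (0×3600 + 29×60 + 1) × 48 + 29 = 83597.
Real time: 83597 / (48) = 83597/48 s.
Target frame: (83597/48) × (30) = 417985/8 ≈ 52248.125 → 52248.

frame 52248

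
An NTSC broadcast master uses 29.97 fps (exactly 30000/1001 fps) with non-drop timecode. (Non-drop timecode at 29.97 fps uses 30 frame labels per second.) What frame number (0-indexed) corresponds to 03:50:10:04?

frame 414304

Total seconds to the label: (3 × 3600 + 50 × 60 + 10) = 13810.
Frame index = 13810 × 30 + 4 = 414304.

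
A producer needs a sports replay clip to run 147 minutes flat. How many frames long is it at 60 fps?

529200 frames

147 min = 8820 s.
Frames = 8820 × 60 = 529200.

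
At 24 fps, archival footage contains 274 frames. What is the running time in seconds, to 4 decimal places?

11.4167 seconds

Running time = 274 × 1/24 = 137/12 s ≈ 11.4167 s.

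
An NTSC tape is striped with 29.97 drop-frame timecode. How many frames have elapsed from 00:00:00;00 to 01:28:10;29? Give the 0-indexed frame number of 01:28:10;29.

Complete 10-minute blocks: 8, each 17982 frames → 143856.
Remaining 8 whole minutes in the current block: 1800 + 7 × 1798 = 14386 frames.
Within the current minute: 10 × 30 + 29 − 2 = 327 (labels ;00/;01 skipped at this minute). Total = 143856 + 14386 + 327 = 158569.

158569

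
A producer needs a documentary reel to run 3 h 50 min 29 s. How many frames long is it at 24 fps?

3 h 50 min 29 s = 13829 s.
Frames = 13829 × 24 = 331896.

331896 frames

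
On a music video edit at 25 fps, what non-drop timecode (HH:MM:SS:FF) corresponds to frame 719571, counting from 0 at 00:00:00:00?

719571 ÷ 25 = 28782 full seconds, remainder 21 frames.
28782 s = 7 h 59 min 42 s.
Timecode: 07:59:42:21.

07:59:42:21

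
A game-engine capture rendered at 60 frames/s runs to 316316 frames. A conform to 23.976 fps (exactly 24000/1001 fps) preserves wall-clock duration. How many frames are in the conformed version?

Target frames = source frames × (target rate / source rate) = 316316 × (24000/1001)/(60) = 316316 × 400/1001 = 126400.

126400 frames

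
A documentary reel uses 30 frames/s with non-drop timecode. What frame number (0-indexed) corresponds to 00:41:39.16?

Total seconds to the label: (0 × 3600 + 41 × 60 + 39) = 2499.
Frame index = 2499 × 30 + 16 = 74986.

frame 74986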